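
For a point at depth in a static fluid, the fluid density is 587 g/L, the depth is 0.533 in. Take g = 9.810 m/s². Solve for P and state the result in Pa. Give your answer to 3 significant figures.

P is given directly by: P = ρgh.
ρ = 587 g/L = 587.0 kg/m³; h = 0.533 in = 0.01354 m; g = 9.810 m/s².
P = 77.96 Pa

78.0 Pa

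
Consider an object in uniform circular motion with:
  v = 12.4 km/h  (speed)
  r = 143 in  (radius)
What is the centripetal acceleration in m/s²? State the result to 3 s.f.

a is given directly by: a = v²/r.
v = 12.4 km/h = 3.444 m/s; r = 143 in = 3.632 m.
a = 3.266 m/s²

3.27 m/s²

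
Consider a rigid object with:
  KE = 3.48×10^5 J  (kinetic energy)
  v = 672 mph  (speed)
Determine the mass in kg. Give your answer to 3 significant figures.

Solving KE = ½mv² for m: m = 2·KE/v².
KE = 3.48×10^5 J; v = 672 mph = 300.4 m/s.
m = 7.712 kg

7.71 kg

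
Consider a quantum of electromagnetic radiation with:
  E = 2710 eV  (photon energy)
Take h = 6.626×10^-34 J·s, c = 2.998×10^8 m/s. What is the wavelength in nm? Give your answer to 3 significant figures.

0.458 nm

Rearranging: λ = hc/E.
E = 2710 eV = 4.342×10^-16 J; h = 6.626×10^-34 J·s; c = 2.998×10^8 m/s.
λ = 4.575×10^-10 m
4.575×10^-10 m × (1 nm / 1.000×10^-9 m) = 0.4575 nm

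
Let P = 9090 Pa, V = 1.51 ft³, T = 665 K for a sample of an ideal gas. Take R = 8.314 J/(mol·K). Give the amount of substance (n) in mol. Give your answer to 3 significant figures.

0.0703 mol

From the ideal-gas law: n = PV/(RT).
P = 9090 Pa; V = 1.51 ft³ = 0.04276 m³; T = 665 K; R = 8.314 J/(mol·K).
n = 0.07030 mol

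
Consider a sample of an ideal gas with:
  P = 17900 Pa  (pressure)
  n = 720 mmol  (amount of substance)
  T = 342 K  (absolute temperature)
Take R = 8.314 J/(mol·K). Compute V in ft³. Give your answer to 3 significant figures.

From the ideal-gas law: V = nRT/P.
P = 17900 Pa; n = 720 mmol = 0.7200 mol; T = 342 K; R = 8.314 J/(mol·K).
V = 0.1144 m³
0.1144 m³ × (1 ft³ / 0.02832 m³) = 4.039 ft³

4.04 ft³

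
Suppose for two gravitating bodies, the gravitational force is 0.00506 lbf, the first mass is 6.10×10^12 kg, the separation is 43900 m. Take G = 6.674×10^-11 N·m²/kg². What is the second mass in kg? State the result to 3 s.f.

1.07×10^5 kg

From Newton's law of gravitation: m₂ = F·r²/(G·m₁).
F = 0.00506 lbf = 0.02251 N; m₁ = 6.10×10^12 kg; r = 43900 m; G = 6.674×10^-11 N·m²/kg².
m₂ = 1.065×10^5 kg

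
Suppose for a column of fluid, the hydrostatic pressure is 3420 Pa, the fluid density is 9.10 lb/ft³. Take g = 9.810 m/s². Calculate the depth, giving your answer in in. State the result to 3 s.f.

94.2 in

Solving P = ρ·g·h for h: h = P/(ρ·g).
P = 3420 Pa; ρ = 9.10 lb/ft³ = 145.8 kg/m³; g = 9.810 m/s².
h = 2.392 m
2.392 m × (1 in / 0.02540 m) = 94.16 in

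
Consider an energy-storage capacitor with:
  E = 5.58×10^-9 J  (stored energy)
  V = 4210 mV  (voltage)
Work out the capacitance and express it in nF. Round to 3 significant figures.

Solving E = ½C·V² for C: C = 2E/V².
E = 5.58×10^-9 J; V = 4210 mV = 4.210 V.
C = 6.297×10^-10 F
6.297×10^-10 F × (1 nF / 1.000×10^-9 F) = 0.6297 nF

0.630 nF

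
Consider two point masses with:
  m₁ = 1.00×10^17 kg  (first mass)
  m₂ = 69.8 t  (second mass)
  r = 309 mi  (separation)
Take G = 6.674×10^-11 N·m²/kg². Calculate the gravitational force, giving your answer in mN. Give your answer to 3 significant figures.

1880 mN

F is given directly by: F = Gm₁m₂/r².
m₁ = 1.00×10^17 kg; m₂ = 69.8 t = 69800 kg; r = 309 mi = 4.973×10^5 m; G = 6.674×10^-11 N·m²/kg².
F = 1.884 N  (the unit combination reduces to kg·m/s² = N)
1.884 N × (1 mN / 0.001000 N) = 1884 mN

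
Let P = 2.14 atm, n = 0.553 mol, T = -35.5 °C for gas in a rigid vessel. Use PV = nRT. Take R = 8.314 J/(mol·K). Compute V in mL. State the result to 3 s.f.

Rearranging: V = nRT/P.
P = 2.14 atm = 2.168×10^5 Pa; n = 0.553 mol; T = -35.5 °C = 237.6 K; R = 8.314 J/(mol·K).
V = 0.005039 m³
0.005039 m³ × (1 mL / 1.000×10^-6 m³) = 5039 mL

5040 mL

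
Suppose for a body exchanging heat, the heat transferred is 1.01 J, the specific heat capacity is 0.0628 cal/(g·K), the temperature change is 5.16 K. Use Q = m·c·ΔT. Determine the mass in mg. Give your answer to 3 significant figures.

745 mg

Solving Q = m·c·ΔT for m: m = Q/(c·ΔT).
Q = 1.01 J; c = 0.0628 cal/(g·K) = 262.8 J/(kg·K); ΔT = 5.16 K.
m = 7.449×10^-4 kg
7.449×10^-4 kg × (1 mg / 1.000×10^-6 kg) = 744.9 mg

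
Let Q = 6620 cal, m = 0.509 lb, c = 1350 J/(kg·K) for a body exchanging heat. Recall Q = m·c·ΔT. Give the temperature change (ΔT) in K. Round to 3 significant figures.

88.9 K

Rearranging Q = m·c·ΔT for ΔT: ΔT = Q/(m·c).
Q = 6620 cal = 27698 J; m = 0.509 lb = 0.2309 kg; c = 1350 J/(kg·K).
ΔT = 88.87 K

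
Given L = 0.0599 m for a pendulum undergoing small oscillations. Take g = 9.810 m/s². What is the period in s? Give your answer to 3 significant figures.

0.491 s

Directly: T = 2π√(L/g).
L = 0.0599 m; g = 9.810 m/s².
T = 0.4910 s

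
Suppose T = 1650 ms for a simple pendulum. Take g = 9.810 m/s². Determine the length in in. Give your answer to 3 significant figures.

26.6 in

Rearranging T = 2π√(L/g) for L: L = g·(T/2π)².
T = 1650 ms = 1.650 s; g = 9.810 m/s².
L = 0.6765 m
0.6765 m × (1 in / 0.02540 m) = 26.63 in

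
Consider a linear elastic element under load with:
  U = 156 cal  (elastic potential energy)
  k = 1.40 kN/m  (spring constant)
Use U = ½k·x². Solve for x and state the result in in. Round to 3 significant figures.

38.0 in

Solving U = ½k·x² for x: x = √(2U/k).
U = 156 cal = 652.7 J; k = 1.40 kN/m = 1400 N/m.
x = 0.9656 m
0.9656 m × (1 in / 0.02540 m) = 38.02 in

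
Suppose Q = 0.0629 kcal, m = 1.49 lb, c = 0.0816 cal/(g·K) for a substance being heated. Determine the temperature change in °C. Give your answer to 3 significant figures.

Rearranging: ΔT = Q/(m·c).
Q = 0.0629 kcal = 263.2 J; m = 1.49 lb = 0.6759 kg; c = 0.0816 cal/(g·K) = 341.4 J/(kg·K).
ΔT = 1.141 K
Since 1 °C = 1 K, 1.141 °C.

1.14 °C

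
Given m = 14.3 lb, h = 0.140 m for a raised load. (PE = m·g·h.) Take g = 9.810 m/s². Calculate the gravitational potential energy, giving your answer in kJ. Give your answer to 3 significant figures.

0.00891 kJ

PE is given directly by: PE = mgh.
m = 14.3 lb = 6.486 kg; h = 0.140 m; g = 9.810 m/s².
PE = 8.908 J
8.908 J × (1 kJ / 1000 J) = 0.008908 kJ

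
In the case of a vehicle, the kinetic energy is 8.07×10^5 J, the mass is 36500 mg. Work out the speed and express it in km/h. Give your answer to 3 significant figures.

Rearranging: v = √(2·KE/m).
KE = 8.07×10^5 J; m = 36500 mg = 0.03650 kg.
v = 6650 m/s
6650 m/s × (1 km/h / 0.2778 m/s) = 23939 km/h

23900 km/h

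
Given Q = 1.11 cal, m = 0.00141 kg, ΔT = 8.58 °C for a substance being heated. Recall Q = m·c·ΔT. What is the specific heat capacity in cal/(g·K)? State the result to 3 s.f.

Solving Q = m·c·ΔT for c: c = Q/(m·ΔT).
Q = 1.11 cal = 4.644 J; m = 0.00141 kg; ΔT = 8.58 °C = 8.580 K.
c = 383.9 J/(kg·K)
383.9 J/(kg·K) × (1 cal/(g·K) / 4184 J/(kg·K)) = 0.09175 cal/(g·K)

0.0918 cal/(g·K)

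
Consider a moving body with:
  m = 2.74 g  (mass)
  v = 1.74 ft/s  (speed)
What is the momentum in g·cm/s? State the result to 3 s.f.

Directly: p = mv.
m = 2.74 g = 0.002740 kg; v = 1.74 ft/s = 0.5304 m/s.
p = 0.001453 kg·m/s  (the unit combination reduces to kg·m/s = kg·m/s)
0.001453 kg·m/s × (1 g·cm/s / 1.000×10^-5 kg·m/s) = 145.3 g·cm/s

145 g·cm/s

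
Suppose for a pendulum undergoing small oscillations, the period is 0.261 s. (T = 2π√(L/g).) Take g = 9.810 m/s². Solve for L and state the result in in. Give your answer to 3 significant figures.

0.666 in

Solving T = 2π√(L/g) for L: L = g·(T/2π)².
T = 0.261 s; g = 9.810 m/s².
L = 0.01693 m
0.01693 m × (1 in / 0.02540 m) = 0.6664 in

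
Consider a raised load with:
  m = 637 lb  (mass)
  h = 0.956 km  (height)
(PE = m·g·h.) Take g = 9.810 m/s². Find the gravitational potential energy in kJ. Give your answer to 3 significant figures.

2710 kJ

Directly: PE = mgh.
m = 637 lb = 288.9 kg; h = 0.956 km = 956.0 m; g = 9.810 m/s².
PE = 2.710×10^6 J  (the unit combination reduces to kg·m²/s² = J)
2.710×10^6 J × (1 kJ / 1000 J) = 2710 kJ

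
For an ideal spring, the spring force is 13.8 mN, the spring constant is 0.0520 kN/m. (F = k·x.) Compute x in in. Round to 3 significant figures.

0.0104 in

From Hooke's law: x = F/k.
F = 13.8 mN = 0.01380 N; k = 0.0520 kN/m = 52.00 N/m.
x = 2.654×10^-4 m
2.654×10^-4 m × (1 in / 0.02540 m) = 0.01045 in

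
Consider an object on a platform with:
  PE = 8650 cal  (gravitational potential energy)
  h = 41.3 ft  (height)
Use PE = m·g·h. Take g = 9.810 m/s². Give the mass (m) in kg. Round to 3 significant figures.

Solving PE = m·g·h for m: m = PE/(g·h).
PE = 8650 cal = 36192 J; h = 41.3 ft = 12.59 m; g = 9.810 m/s².
m = 293.1 kg

293 kg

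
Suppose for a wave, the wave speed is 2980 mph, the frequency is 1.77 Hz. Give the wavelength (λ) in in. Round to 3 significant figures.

29600 in

Solving v = f·λ for λ: λ = v/f.
v = 2980 mph = 1332 m/s; f = 1.77 Hz.
λ = 752.6 m
752.6 m × (1 in / 0.02540 m) = 29632 in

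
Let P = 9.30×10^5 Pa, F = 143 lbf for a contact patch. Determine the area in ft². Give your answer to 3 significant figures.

0.00736 ft²

Rearranging P = F/A for A: A = F/P.
P = 9.30×10^5 Pa; F = 143 lbf = 636.1 N.
A = 6.840×10^-4 m²
6.840×10^-4 m² × (1 ft² / 0.09290 m²) = 0.007362 ft²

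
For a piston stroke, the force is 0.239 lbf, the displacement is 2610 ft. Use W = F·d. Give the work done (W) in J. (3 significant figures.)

846 J

Directly: W = F·d.
F = 0.239 lbf = 1.063 N; d = 2610 ft = 795.5 m.
W = 845.7 J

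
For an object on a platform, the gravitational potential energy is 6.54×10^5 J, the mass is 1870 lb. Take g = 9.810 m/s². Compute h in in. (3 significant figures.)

Rearranging PE = m·g·h for h: h = PE/(m·g).
PE = 6.54×10^5 J; m = 1870 lb = 848.2 kg; g = 9.810 m/s².
h = 78.60 m
78.60 m × (1 in / 0.02540 m) = 3094 in

3090 in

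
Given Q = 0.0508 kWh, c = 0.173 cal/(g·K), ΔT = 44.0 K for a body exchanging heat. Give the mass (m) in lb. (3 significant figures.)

Rearranging: m = Q/(c·ΔT).
Q = 0.0508 kWh = 1.829×10^5 J; c = 0.173 cal/(g·K) = 723.8 J/(kg·K); ΔT = 44.0 K.
m = 5.742 kg
5.742 kg × (1 lb / 0.4536 kg) = 12.66 lb

12.7 lb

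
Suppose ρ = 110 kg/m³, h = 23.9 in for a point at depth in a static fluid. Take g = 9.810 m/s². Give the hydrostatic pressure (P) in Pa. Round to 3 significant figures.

Directly: P = ρgh.
ρ = 110 kg/m³; h = 23.9 in = 0.6071 m; g = 9.810 m/s².
P = 655.1 Pa

655 Pa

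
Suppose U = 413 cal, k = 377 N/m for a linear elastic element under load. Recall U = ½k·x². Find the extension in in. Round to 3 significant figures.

Rearranging: x = √(2U/k).
U = 413 cal = 1728 J; k = 377 N/m.
x = 3.028 m
3.028 m × (1 in / 0.02540 m) = 119.2 in

119 in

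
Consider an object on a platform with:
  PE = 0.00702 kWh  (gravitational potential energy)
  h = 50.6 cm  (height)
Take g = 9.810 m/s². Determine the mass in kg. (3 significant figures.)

5090 kg

Solving PE = m·g·h for m: m = PE/(g·h).
PE = 0.00702 kWh = 25272 J; h = 50.6 cm = 0.5060 m; g = 9.810 m/s².
m = 5091 kg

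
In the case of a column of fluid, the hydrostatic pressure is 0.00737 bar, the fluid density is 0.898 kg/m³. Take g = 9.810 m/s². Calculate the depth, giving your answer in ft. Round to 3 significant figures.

274 ft

Solving P = ρ·g·h for h: h = P/(ρ·g).
P = 0.00737 bar = 737.0 Pa; ρ = 0.898 kg/m³; g = 9.810 m/s².
h = 83.66 m
83.66 m × (1 ft / 0.3048 m) = 274.5 ft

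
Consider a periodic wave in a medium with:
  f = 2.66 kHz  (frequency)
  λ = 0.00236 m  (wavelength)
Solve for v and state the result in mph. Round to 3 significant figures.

Directly: v = fλ.
f = 2.66 kHz = 2660 Hz; λ = 0.00236 m.
v = 6.278 m/s
6.278 m/s × (1 mph / 0.4470 m/s) = 14.04 mph

14.0 mph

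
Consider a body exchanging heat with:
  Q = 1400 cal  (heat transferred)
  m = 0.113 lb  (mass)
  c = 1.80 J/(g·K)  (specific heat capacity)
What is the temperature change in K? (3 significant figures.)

63.5 K

Rearranging: ΔT = Q/(m·c).
Q = 1400 cal = 5858 J; m = 0.113 lb = 0.05126 kg; c = 1.80 J/(g·K) = 1800 J/(kg·K).
ΔT = 63.49 K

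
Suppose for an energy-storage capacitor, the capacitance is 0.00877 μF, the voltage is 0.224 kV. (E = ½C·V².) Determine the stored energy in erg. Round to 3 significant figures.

2200 erg

Directly: E = ½CV².
C = 0.00877 μF = 8.770×10^-9 F; V = 0.224 kV = 224.0 V.
E = 2.200×10^-4 J  (the unit combination reduces to kg·m²/s² = J)
2.200×10^-4 J × (1 erg / 1.000×10^-7 J) = 2200 erg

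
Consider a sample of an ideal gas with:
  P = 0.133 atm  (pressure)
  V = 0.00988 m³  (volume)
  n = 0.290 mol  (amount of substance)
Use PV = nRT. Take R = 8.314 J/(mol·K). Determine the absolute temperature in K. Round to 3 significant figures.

55.2 K

From the ideal-gas law: T = PV/(nR).
P = 0.133 atm = 13476 Pa; V = 0.00988 m³; n = 0.290 mol; R = 8.314 J/(mol·K).
T = 55.22 K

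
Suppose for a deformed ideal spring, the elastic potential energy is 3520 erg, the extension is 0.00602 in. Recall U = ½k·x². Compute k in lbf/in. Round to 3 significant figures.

Rearranging: k = 2U/x².
U = 3520 erg = 3.520×10^-4 J; x = 0.00602 in = 1.529×10^-4 m.
k = 30110 N/m
30110 N/m × (1 lbf/in / 175.1 N/m) = 171.9 lbf/in

172 lbf/in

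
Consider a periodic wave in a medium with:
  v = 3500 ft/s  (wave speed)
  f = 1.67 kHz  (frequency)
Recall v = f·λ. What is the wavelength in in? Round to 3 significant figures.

Solving v = f·λ for λ: λ = v/f.
v = 3500 ft/s = 1067 m/s; f = 1.67 kHz = 1670 Hz.
λ = 0.6388 m
0.6388 m × (1 in / 0.02540 m) = 25.15 in

25.1 in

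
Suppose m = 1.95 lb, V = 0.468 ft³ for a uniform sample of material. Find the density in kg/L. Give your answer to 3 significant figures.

0.0667 kg/L

ρ is given directly by: ρ = m/V.
m = 1.95 lb = 0.8845 kg; V = 0.468 ft³ = 0.01325 m³.
ρ = 66.74 kg/m³
66.74 kg/m³ × (1 kg/L / 1000 kg/m³) = 0.06674 kg/L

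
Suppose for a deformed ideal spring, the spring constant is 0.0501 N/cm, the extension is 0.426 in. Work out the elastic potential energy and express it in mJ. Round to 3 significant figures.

0.293 mJ

U is given directly by: U = ½kx².
k = 0.0501 N/cm = 5.010 N/m; x = 0.426 in = 0.01082 m.
U = 2.933×10^-4 J  (the unit combination reduces to kg·m²/s² = J)
2.933×10^-4 J × (1 mJ / 0.001000 J) = 0.2933 mJ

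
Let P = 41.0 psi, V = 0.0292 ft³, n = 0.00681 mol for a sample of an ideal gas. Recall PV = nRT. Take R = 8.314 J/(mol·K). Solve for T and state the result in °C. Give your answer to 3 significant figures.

3860 °C

Rearranging: T = PV/(nR).
P = 41.0 psi = 2.827×10^5 Pa; V = 0.0292 ft³ = 8.269×10^-4 m³; n = 0.00681 mol; R = 8.314 J/(mol·K).
T = 4128 K
4128 K − 273.15 = 3855 °C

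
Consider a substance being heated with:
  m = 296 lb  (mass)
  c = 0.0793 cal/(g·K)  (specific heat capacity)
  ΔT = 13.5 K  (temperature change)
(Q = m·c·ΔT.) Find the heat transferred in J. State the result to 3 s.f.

6.01×10^5 J

Directly: Q = mcΔT.
m = 296 lb = 134.3 kg; c = 0.0793 cal/(g·K) = 331.8 J/(kg·K); ΔT = 13.5 K.
Q = 6.014×10^5 J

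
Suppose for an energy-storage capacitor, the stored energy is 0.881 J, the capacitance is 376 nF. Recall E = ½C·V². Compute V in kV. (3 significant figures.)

2.16 kV

Rearranging E = ½C·V² for V: V = √(2E/C).
E = 0.881 J; C = 376 nF = 3.760×10^-7 F.
V = 2165 V  (the unit combination reduces to kg·m²/(A·s³) = V)
2165 V × (1 kV / 1000 V) = 2.165 kV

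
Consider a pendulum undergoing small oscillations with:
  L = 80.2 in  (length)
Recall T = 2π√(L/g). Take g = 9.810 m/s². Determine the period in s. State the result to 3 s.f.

2.86 s

Directly: T = 2π√(L/g).
L = 80.2 in = 2.037 m; g = 9.810 m/s².
T = 2.863 s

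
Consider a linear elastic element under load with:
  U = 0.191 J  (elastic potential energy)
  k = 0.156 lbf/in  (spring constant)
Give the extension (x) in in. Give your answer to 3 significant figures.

Rearranging U = ½k·x² for x: x = √(2U/k).
U = 0.191 J; k = 0.156 lbf/in = 27.32 N/m.
x = 0.1182 m
0.1182 m × (1 in / 0.02540 m) = 4.655 in

4.66 in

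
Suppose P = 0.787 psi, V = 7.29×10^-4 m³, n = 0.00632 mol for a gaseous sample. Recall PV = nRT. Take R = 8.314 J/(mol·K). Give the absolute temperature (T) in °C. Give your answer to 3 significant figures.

Rearranging: T = PV/(nR).
P = 0.787 psi = 5426 Pa; V = 7.29×10^-4 m³; n = 0.00632 mol; R = 8.314 J/(mol·K).
T = 75.28 K
75.28 K − 273.15 = -197.9 °C

-198 °C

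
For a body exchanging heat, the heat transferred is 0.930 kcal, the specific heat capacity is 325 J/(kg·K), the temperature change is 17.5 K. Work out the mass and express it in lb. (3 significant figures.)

Rearranging: m = Q/(c·ΔT).
Q = 0.930 kcal = 3891 J; c = 325 J/(kg·K); ΔT = 17.5 K.
m = 0.6842 kg
0.6842 kg × (1 lb / 0.4536 kg) = 1.508 lb

1.51 lb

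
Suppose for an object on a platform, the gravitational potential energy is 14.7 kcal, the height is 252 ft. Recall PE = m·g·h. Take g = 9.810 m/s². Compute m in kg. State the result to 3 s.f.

81.6 kg

Rearranging: m = PE/(g·h).
PE = 14.7 kcal = 61505 J; h = 252 ft = 76.81 m; g = 9.810 m/s².
m = 81.63 kg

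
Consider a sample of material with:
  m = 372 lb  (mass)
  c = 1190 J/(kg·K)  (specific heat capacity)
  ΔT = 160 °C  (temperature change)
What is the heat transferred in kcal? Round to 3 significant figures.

7680 kcal

Q is given directly by: Q = mcΔT.
m = 372 lb = 168.7 kg; c = 1190 J/(kg·K); ΔT = 160 °C = 160.0 K.
Q = 3.213×10^7 J
3.213×10^7 J × (1 kcal / 4184 J) = 7679 kcal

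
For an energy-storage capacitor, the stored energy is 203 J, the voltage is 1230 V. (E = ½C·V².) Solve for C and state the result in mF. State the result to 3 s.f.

0.268 mF

Rearranging E = ½C·V² for C: C = 2E/V².
E = 203 J; V = 1230 V.
C = 2.684×10^-4 F
2.684×10^-4 F × (1 mF / 0.001000 F) = 0.2684 mF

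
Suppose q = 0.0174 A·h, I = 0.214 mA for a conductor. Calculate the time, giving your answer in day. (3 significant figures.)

3.39 day

Rearranging q = I·t for t: t = q/I.
q = 0.0174 A·h = 62.64 C; I = 0.214 mA = 2.140×10^-4 A.
t = 2.927×10^5 s
2.927×10^5 s × (1 day / 86400 s) = 3.388 day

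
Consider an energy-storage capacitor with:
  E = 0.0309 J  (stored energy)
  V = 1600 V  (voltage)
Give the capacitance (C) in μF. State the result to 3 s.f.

Rearranging E = ½C·V² for C: C = 2E/V².
E = 0.0309 J; V = 1600 V.
C = 2.414×10^-8 F
2.414×10^-8 F × (1 μF / 1.000×10^-6 F) = 0.02414 μF

0.0241 μF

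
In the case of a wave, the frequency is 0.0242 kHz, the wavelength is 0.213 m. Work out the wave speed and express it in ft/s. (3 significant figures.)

16.9 ft/s

v is given directly by: v = fλ.
f = 0.0242 kHz = 24.20 Hz; λ = 0.213 m.
v = 5.155 m/s
5.155 m/s × (1 ft/s / 0.3048 m/s) = 16.91 ft/s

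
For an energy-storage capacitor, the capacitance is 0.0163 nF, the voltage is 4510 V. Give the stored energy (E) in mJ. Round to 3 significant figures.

Directly: E = ½CV².
C = 0.0163 nF = 1.630×10^-11 F; V = 4510 V.
E = 1.658×10^-4 J  (the unit combination reduces to kg·m²/s² = J)
1.658×10^-4 J × (1 mJ / 0.001000 J) = 0.1658 mJ

0.166 mJ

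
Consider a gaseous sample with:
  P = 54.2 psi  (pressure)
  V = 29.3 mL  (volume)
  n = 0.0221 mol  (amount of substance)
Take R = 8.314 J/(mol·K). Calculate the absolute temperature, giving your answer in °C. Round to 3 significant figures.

-214 °C

Solving PV = nRT for T: T = PV/(nR).
P = 54.2 psi = 3.737×10^5 Pa; V = 29.3 mL = 2.930×10^-5 m³; n = 0.0221 mol; R = 8.314 J/(mol·K).
T = 59.59 K
59.59 K − 273.15 = -213.6 °C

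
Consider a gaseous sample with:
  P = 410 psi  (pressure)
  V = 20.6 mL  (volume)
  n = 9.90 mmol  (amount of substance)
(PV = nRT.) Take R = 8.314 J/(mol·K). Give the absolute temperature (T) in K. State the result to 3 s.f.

707 K

Solving PV = nRT for T: T = PV/(nR).
P = 410 psi = 2.827×10^6 Pa; V = 20.6 mL = 2.060×10^-5 m³; n = 9.90 mmol = 0.009900 mol; R = 8.314 J/(mol·K).
T = 707.5 K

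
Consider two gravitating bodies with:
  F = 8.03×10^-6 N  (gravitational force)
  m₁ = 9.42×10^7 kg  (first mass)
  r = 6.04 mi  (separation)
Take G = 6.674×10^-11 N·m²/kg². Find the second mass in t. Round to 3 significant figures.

121 t

From Newton's law of gravitation: m₂ = F·r²/(G·m₁).
F = 8.03×10^-6 N; m₁ = 9.42×10^7 kg; r = 6.04 mi = 9720 m; G = 6.674×10^-11 N·m²/kg².
m₂ = 1.207×10^5 kg
1.207×10^5 kg × (1 t / 1000 kg) = 120.7 t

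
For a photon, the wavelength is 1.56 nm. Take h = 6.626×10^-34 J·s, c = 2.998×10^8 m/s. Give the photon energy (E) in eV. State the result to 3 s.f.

795 eV

Directly: E = hc/λ.
λ = 1.56 nm = 1.560×10^-9 m; h = 6.626×10^-34 J·s; c = 2.998×10^8 m/s.
E = 1.273×10^-16 J
1.273×10^-16 J × (1 eV / 1.602×10^-19 J) = 794.8 eV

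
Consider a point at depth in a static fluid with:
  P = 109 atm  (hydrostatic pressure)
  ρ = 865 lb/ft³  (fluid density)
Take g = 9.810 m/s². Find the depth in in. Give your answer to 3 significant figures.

Solving P = ρ·g·h for h: h = P/(ρ·g).
P = 109 atm = 1.104×10^7 Pa; ρ = 865 lb/ft³ = 13856 kg/m³; g = 9.810 m/s².
h = 81.25 m
81.25 m × (1 in / 0.02540 m) = 3199 in

3200 in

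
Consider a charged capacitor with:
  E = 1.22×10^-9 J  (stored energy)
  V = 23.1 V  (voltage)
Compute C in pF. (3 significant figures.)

4.57 pF

Rearranging E = ½C·V² for C: C = 2E/V².
E = 1.22×10^-9 J; V = 23.1 V.
C = 4.573×10^-12 F
4.573×10^-12 F × (1 pF / 1.000×10^-12 F) = 4.573 pF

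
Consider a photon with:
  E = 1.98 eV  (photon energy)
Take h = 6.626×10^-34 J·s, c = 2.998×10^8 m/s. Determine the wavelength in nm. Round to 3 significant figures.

626 nm

Solving E = h·c/λ for λ: λ = hc/E.
E = 1.98 eV = 3.172×10^-19 J; h = 6.626×10^-34 J·s; c = 2.998×10^8 m/s.
λ = 6.262×10^-7 m
6.262×10^-7 m × (1 nm / 1.000×10^-9 m) = 626.2 nm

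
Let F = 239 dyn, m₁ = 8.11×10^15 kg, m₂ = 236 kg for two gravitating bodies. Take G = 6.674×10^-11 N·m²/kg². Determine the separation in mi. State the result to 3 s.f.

Solving F = G·m₁·m₂/r² for r: r = √(G·m₁m₂/F).
F = 239 dyn = 0.002390 N; m₁ = 8.11×10^15 kg; m₂ = 236 kg; G = 6.674×10^-11 N·m²/kg².
r = 2.312×10^5 m
2.312×10^5 m × (1 mi / 1609 m) = 143.7 mi

144 mi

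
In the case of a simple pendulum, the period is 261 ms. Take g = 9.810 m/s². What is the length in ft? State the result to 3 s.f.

Solving T = 2π√(L/g) for L: L = g·(T/2π)².
T = 261 ms = 0.2610 s; g = 9.810 m/s².
L = 0.01693 m
0.01693 m × (1 ft / 0.3048 m) = 0.05554 ft

0.0555 ft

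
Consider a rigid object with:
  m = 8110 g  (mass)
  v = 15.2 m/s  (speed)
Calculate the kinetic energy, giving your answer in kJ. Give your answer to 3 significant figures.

KE is given directly by: KE = ½mv².
m = 8110 g = 8.110 kg; v = 15.2 m/s.
KE = 936.9 J
936.9 J × (1 kJ / 1000 J) = 0.9369 kJ

0.937 kJ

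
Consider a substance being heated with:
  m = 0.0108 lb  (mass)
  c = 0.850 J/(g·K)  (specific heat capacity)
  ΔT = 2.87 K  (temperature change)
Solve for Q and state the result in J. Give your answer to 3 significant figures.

12.0 J

Directly: Q = mcΔT.
m = 0.0108 lb = 0.004899 kg; c = 0.850 J/(g·K) = 850.0 J/(kg·K); ΔT = 2.87 K.
Q = 11.95 J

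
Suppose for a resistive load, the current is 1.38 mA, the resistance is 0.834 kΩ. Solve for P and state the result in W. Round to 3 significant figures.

Directly: P = I²R.
I = 1.38 mA = 0.001380 A; R = 0.834 kΩ = 834.0 Ω.
P = 0.001588 W  (the unit combination reduces to kg·m²/s³ = W)

0.00159 W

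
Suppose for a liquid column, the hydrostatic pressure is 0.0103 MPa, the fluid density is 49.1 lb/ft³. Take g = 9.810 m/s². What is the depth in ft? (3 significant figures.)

4.38 ft

Solving P = ρ·g·h for h: h = P/(ρ·g).
P = 0.0103 MPa = 10300 Pa; ρ = 49.1 lb/ft³ = 786.5 kg/m³; g = 9.810 m/s².
h = 1.335 m
1.335 m × (1 ft / 0.3048 m) = 4.380 ft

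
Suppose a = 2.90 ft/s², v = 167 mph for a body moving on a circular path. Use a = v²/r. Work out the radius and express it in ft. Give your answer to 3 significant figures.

Solving a = v²/r for r: r = v²/a.
a = 2.90 ft/s² = 0.8839 m/s²; v = 167 mph = 74.66 m/s.
r = 6305 m
6305 m × (1 ft / 0.3048 m) = 20687 ft

20700 ft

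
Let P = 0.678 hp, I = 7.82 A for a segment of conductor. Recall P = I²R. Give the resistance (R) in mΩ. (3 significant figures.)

8270 mΩ

Rearranging: R = P/I².
P = 0.678 hp = 505.6 W; I = 7.82 A.
R = 8.268 Ω
8.268 Ω × (1 mΩ / 0.001000 Ω) = 8268 mΩ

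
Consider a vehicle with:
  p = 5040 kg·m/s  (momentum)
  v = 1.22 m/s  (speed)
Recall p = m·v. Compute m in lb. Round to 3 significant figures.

9110 lb

Solving p = m·v for m: m = p/v.
p = 5040 kg·m/s; v = 1.22 m/s.
m = 4131 kg
4131 kg × (1 lb / 0.4536 kg) = 9108 lb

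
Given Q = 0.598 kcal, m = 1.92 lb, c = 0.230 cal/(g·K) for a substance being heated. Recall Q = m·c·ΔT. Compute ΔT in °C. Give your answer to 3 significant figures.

Rearranging: ΔT = Q/(m·c).
Q = 0.598 kcal = 2502 J; m = 1.92 lb = 0.8709 kg; c = 0.230 cal/(g·K) = 962.3 J/(kg·K).
ΔT = 2.985 K
Since 1 °C = 1 K, 2.985 °C.

2.99 °C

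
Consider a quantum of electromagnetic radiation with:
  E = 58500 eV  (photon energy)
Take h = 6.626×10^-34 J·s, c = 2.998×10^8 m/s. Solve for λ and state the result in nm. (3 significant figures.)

Rearranging E = h·c/λ for λ: λ = hc/E.
E = 58500 eV = 9.373×10^-15 J; h = 6.626×10^-34 J·s; c = 2.998×10^8 m/s.
λ = 2.119×10^-11 m
2.119×10^-11 m × (1 nm / 1.000×10^-9 m) = 0.02119 nm

0.0212 nm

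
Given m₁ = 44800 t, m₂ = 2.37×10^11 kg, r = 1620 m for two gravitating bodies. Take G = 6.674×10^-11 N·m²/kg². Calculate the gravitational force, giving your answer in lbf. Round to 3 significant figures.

Directly: F = Gm₁m₂/r².
m₁ = 44800 t = 4.480×10^7 kg; m₂ = 2.37×10^11 kg; r = 1620 m; G = 6.674×10^-11 N·m²/kg².
F = 270.0 N
270.0 N × (1 lbf / 4.448 N) = 60.70 lbf

60.7 lbf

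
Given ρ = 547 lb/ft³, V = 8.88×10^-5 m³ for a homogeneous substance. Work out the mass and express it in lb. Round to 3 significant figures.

1.72 lb

Solving ρ = m/V for m: m = ρV.
ρ = 547 lb/ft³ = 8762 kg/m³; V = 8.88×10^-5 m³.
m = 0.7781 kg
0.7781 kg × (1 lb / 0.4536 kg) = 1.715 lb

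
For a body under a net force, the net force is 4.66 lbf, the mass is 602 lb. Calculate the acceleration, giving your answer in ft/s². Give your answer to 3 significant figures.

0.249 ft/s²

From Newton's second law: a = F/m.
F = 4.66 lbf = 20.73 N; m = 602 lb = 273.1 kg.
a = 0.07591 m/s²
0.07591 m/s² × (1 ft/s² / 0.3048 m/s²) = 0.2491 ft/s²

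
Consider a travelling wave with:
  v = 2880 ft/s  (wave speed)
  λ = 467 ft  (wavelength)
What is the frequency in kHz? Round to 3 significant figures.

0.00617 kHz

Solving v = f·λ for f: f = v/λ.
v = 2880 ft/s = 877.8 m/s; λ = 467 ft = 142.3 m.
f = 6.167 Hz
6.167 Hz × (1 kHz / 1000 Hz) = 0.006167 kHz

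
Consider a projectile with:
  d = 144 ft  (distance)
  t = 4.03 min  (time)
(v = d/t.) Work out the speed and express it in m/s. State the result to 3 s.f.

v is given directly by: v = d/t.
d = 144 ft = 43.89 m; t = 4.03 min = 241.8 s.
v = 0.1815 m/s

0.182 m/s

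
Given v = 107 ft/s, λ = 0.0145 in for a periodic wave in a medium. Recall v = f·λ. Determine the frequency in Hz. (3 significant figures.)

Rearranging: f = v/λ.
v = 107 ft/s = 32.61 m/s; λ = 0.0145 in = 3.683×10^-4 m.
f = 88552 Hz

88600 Hz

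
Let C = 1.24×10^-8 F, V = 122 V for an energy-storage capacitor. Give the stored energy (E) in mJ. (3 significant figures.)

0.0923 mJ

Directly: E = ½CV².
C = 1.24×10^-8 F; V = 122 V.
E = 9.228×10^-5 J
9.228×10^-5 J × (1 mJ / 0.001000 J) = 0.09228 mJ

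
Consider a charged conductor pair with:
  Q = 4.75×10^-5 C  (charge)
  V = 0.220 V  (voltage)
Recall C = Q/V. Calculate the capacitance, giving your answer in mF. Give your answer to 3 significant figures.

Directly: C = Q/V.
Q = 4.75×10^-5 C; V = 0.220 V.
C = 2.159×10^-4 F
2.159×10^-4 F × (1 mF / 0.001000 F) = 0.2159 mF

0.216 mF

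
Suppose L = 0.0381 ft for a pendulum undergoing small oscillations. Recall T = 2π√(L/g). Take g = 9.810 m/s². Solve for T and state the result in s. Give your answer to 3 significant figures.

Directly: T = 2π√(L/g).
L = 0.0381 ft = 0.01161 m; g = 9.810 m/s².
T = 0.2162 s

0.216 s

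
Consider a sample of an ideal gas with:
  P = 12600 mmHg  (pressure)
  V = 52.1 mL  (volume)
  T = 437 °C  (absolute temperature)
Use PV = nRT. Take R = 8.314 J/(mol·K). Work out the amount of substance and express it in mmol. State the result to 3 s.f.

Rearranging PV = nRT for n: n = PV/(RT).
P = 12600 mmHg = 1.680×10^6 Pa; V = 52.1 mL = 5.210×10^-5 m³; T = 437 °C = 710.1 K; R = 8.314 J/(mol·K).
n = 0.01482 mol
0.01482 mol × (1 mmol / 0.001000 mol) = 14.82 mmol

14.8 mmol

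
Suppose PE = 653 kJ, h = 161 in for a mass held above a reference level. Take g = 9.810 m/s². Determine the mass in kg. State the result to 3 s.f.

16300 kg

Rearranging: m = PE/(g·h).
PE = 653 kJ = 6.530×10^5 J; h = 161 in = 4.089 m; g = 9.810 m/s².
m = 16277 kg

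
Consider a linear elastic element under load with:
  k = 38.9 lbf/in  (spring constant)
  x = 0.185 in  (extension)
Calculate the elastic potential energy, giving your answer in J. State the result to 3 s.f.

Directly: U = ½kx².
k = 38.9 lbf/in = 6812 N/m; x = 0.185 in = 0.004699 m.
U = 0.07521 J

0.0752 J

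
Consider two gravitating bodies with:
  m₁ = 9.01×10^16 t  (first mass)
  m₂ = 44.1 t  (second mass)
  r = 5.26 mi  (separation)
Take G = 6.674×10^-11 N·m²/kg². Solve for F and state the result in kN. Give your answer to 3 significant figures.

Directly: F = Gm₁m₂/r².
m₁ = 9.01×10^16 t = 9.010×10^19 kg; m₂ = 44.1 t = 44100 kg; r = 5.26 mi = 8465 m; G = 6.674×10^-11 N·m²/kg².
F = 3.701×10^6 N
3.701×10^6 N × (1 kN / 1000 N) = 3701 kN

3700 kN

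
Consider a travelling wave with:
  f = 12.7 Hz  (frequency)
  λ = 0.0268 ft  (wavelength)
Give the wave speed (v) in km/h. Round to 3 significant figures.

0.373 km/h

v is given directly by: v = fλ.
f = 12.7 Hz; λ = 0.0268 ft = 0.008169 m.
v = 0.1037 m/s
0.1037 m/s × (1 km/h / 0.2778 m/s) = 0.3735 km/h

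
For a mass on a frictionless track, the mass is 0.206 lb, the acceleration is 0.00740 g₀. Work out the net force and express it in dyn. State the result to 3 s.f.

678 dyn

From Newton's second law: F = m·a.
m = 0.206 lb = 0.09344 kg; a = 0.00740 g₀ = 0.07257 m/s².
F = 0.006781 N
0.006781 N × (1 dyn / 1.000×10^-5 N) = 678.1 dyn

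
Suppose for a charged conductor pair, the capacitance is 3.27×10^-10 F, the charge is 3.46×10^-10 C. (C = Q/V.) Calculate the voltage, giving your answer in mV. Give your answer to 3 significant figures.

1060 mV

Rearranging C = Q/V for V: V = Q/C.
C = 3.27×10^-10 F; Q = 3.46×10^-10 C.
V = 1.058 V  (the unit combination reduces to kg·m²/(A·s³) = V)
1.058 V × (1 mV / 0.001000 V) = 1058 mV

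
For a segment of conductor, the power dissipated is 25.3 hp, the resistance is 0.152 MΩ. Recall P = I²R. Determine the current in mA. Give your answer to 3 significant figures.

352 mA

Solving P = I²R for I: I = √(P/R).
P = 25.3 hp = 18866 W; R = 0.152 MΩ = 1.520×10^5 Ω.
I = 0.3523 A
0.3523 A × (1 mA / 0.001000 A) = 352.3 mA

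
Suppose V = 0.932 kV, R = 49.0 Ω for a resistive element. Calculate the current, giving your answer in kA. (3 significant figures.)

0.0190 kA

From Ohm's law: I = V/R.
V = 0.932 kV = 932.0 V; R = 49.0 Ω.
I = 19.02 A
19.02 A × (1 kA / 1000 A) = 0.01902 kA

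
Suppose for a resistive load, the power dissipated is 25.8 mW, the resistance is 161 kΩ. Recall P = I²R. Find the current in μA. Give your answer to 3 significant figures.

Rearranging P = I²R for I: I = √(P/R).
P = 25.8 mW = 0.02580 W; R = 161 kΩ = 1.610×10^5 Ω.
I = 4.003×10^-4 A
4.003×10^-4 A × (1 μA / 1.000×10^-6 A) = 400.3 μA

400 μA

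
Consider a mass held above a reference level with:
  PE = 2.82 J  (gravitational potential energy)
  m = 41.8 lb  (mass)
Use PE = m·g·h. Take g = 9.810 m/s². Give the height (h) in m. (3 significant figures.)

Rearranging: h = PE/(m·g).
PE = 2.82 J; m = 41.8 lb = 18.96 kg; g = 9.810 m/s².
h = 0.01516 m

0.0152 m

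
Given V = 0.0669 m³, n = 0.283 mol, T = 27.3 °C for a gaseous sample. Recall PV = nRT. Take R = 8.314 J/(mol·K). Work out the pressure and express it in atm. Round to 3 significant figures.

From the ideal-gas law: P = nRT/V.
V = 0.0669 m³; n = 0.283 mol; T = 27.3 °C = 300.4 K; R = 8.314 J/(mol·K).
P = 10567 Pa
10567 Pa × (1 atm / 1.013×10^5 Pa) = 0.1043 atm

0.104 atm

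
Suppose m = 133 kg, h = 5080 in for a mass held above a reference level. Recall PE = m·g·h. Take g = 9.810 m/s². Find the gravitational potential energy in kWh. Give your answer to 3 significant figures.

0.0468 kWh

PE is given directly by: PE = mgh.
m = 133 kg; h = 5080 in = 129.0 m; g = 9.810 m/s².
PE = 1.684×10^5 J
1.684×10^5 J × (1 kWh / 3.600×10^6 J) = 0.04676 kWh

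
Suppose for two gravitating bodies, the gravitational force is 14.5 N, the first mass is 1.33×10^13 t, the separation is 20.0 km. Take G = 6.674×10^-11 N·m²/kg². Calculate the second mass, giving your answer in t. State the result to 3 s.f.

6.53 t

From Newton's law of gravitation: m₂ = F·r²/(G·m₁).
F = 14.5 N; m₁ = 1.33×10^13 t = 1.330×10^16 kg; r = 20.0 km = 20000 m; G = 6.674×10^-11 N·m²/kg².
m₂ = 6534 kg
6534 kg × (1 t / 1000 kg) = 6.534 t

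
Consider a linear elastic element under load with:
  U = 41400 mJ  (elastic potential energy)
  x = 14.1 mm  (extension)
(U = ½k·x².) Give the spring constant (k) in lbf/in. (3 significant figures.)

Rearranging: k = 2U/x².
U = 41400 mJ = 41.40 J; x = 14.1 mm = 0.01410 m.
k = 4.165×10^5 N/m
4.165×10^5 N/m × (1 lbf/in / 175.1 N/m) = 2378 lbf/in

2380 lbf/in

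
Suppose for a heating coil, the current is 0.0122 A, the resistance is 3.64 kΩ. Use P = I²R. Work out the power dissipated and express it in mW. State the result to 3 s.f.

542 mW

P is given directly by: P = I²R.
I = 0.0122 A; R = 3.64 kΩ = 3640 Ω.
P = 0.5418 W
0.5418 W × (1 mW / 0.001000 W) = 541.8 mW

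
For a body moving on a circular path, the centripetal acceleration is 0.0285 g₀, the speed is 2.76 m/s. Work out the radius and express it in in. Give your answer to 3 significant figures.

Rearranging a = v²/r for r: r = v²/a.
a = 0.0285 g₀ = 0.2795 m/s²; v = 2.76 m/s.
r = 27.26 m
27.26 m × (1 in / 0.02540 m) = 1073 in

1070 in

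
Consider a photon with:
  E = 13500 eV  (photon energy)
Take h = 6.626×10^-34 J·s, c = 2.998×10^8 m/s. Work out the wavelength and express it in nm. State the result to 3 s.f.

0.0918 nm

Rearranging: λ = hc/E.
E = 13500 eV = 2.163×10^-15 J; h = 6.626×10^-34 J·s; c = 2.998×10^8 m/s.
λ = 9.184×10^-11 m
9.184×10^-11 m × (1 nm / 1.000×10^-9 m) = 0.09184 nm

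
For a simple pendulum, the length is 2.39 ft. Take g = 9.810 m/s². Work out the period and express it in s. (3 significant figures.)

T is given directly by: T = 2π√(L/g).
L = 2.39 ft = 0.7285 m; g = 9.810 m/s².
T = 1.712 s

1.71 s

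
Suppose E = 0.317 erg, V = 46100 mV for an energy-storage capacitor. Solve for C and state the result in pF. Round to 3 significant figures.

29.8 pF

Rearranging: C = 2E/V².
E = 0.317 erg = 3.170×10^-8 J; V = 46100 mV = 46.10 V.
C = 2.983×10^-11 F
2.983×10^-11 F × (1 pF / 1.000×10^-12 F) = 29.83 pF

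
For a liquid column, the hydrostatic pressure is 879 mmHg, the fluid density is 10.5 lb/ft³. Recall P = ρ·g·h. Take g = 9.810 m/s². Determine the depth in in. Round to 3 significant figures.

Rearranging: h = P/(ρ·g).
P = 879 mmHg = 1.172×10^5 Pa; ρ = 10.5 lb/ft³ = 168.2 kg/m³; g = 9.810 m/s².
h = 71.03 m
71.03 m × (1 in / 0.02540 m) = 2796 in

2800 in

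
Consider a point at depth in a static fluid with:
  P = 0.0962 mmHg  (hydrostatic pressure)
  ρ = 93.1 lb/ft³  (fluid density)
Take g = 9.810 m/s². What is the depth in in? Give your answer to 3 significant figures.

0.0345 in

Rearranging P = ρ·g·h for h: h = P/(ρ·g).
P = 0.0962 mmHg = 12.83 Pa; ρ = 93.1 lb/ft³ = 1491 kg/m³; g = 9.810 m/s².
h = 8.767×10^-4 m
8.767×10^-4 m × (1 in / 0.02540 m) = 0.03451 in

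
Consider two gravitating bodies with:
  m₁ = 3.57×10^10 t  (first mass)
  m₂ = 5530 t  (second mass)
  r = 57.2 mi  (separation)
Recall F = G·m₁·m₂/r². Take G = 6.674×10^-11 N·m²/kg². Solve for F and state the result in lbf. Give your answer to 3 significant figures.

0.350 lbf

From Newton's law of gravitation: F = Gm₁m₂/r².
m₁ = 3.57×10^10 t = 3.570×10^13 kg; m₂ = 5530 t = 5.530×10^6 kg; r = 57.2 mi = 92054 m; G = 6.674×10^-11 N·m²/kg².
F = 1.555 N
1.555 N × (1 lbf / 4.448 N) = 0.3495 lbf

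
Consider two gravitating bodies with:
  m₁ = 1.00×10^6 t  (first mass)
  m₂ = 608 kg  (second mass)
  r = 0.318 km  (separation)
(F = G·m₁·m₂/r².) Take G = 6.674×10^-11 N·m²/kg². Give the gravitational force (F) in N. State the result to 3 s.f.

4.01×10^-4 N

From Newton's law of gravitation: F = Gm₁m₂/r².
m₁ = 1.00×10^6 t = 1.000×10^9 kg; m₂ = 608 kg; r = 0.318 km = 318.0 m; G = 6.674×10^-11 N·m²/kg².
F = 4.013×10^-4 N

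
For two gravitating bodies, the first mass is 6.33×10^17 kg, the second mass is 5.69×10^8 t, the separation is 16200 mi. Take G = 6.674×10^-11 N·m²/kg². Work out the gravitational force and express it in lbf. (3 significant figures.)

Directly: F = Gm₁m₂/r².
m₁ = 6.33×10^17 kg; m₂ = 5.69×10^8 t = 5.690×10^11 kg; r = 16200 mi = 2.607×10^7 m; G = 6.674×10^-11 N·m²/kg².
F = 35365 N
35365 N × (1 lbf / 4.448 N) = 7950 lbf

7950 lbf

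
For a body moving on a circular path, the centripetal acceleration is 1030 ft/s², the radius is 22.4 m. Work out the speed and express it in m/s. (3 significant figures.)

83.9 m/s

Solving a = v²/r for v: v = √(a·r).
a = 1030 ft/s² = 313.9 m/s²; r = 22.4 m.
v = 83.86 m/s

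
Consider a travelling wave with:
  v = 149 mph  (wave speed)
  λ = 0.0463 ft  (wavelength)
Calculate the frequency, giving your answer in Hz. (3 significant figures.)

Rearranging: f = v/λ.
v = 149 mph = 66.61 m/s; λ = 0.0463 ft = 0.01411 m.
f = 4720 Hz

4720 Hz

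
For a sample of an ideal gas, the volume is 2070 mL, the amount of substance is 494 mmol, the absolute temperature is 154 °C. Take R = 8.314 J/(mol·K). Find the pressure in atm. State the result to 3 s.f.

8.36 atm

From the ideal-gas law: P = nRT/V.
V = 2070 mL = 0.002070 m³; n = 494 mmol = 0.4940 mol; T = 154 °C = 427.1 K; R = 8.314 J/(mol·K).
P = 8.475×10^5 Pa  (the unit combination reduces to kg/(m·s²) = Pa)
8.475×10^5 Pa × (1 atm / 1.013×10^5 Pa) = 8.364 atm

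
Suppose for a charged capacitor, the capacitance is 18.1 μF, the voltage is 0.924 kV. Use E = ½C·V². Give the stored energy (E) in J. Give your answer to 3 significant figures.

Directly: E = ½CV².
C = 18.1 μF = 1.810×10^-5 F; V = 0.924 kV = 924.0 V.
E = 7.727 J  (the unit combination reduces to kg·m²/s² = J)

7.73 J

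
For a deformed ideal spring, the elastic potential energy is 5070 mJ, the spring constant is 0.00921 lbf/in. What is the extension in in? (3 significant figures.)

98.7 in

Rearranging: x = √(2U/k).
U = 5070 mJ = 5.070 J; k = 0.00921 lbf/in = 1.613 N/m.
x = 2.507 m
2.507 m × (1 in / 0.02540 m) = 98.71 in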